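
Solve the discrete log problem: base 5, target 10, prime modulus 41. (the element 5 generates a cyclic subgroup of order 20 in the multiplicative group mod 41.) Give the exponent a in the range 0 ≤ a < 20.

Successive powers of 5 modulo 41:
  5^0=1  5^1=5  5^2=25  5^3=2  5^4=10
So 5^4 ≡ 10 (mod 41), giving a = 4.

4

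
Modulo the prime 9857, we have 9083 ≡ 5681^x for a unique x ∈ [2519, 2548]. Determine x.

2524

Compute 5681^2519 mod 9857 = 4506, then multiply by 5681 repeatedly:
  5681^2519=4506  5681^2520=9814  5681^2521=2142  5681^2522=5164  5681^2523=2252
  5681^2524=9083
Found 9083 at exponent 2524.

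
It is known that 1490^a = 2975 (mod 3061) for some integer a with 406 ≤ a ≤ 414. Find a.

Compute 1490^406 mod 3061 = 474, then multiply by 1490 repeatedly:
  1490^406=474  1490^407=2230  1490^408=1515  1490^409=1393  1490^410=212
  1490^411=597  1490^412=1840  1490^413=2005  1490^414=2975
Found 2975 at exponent 414.

414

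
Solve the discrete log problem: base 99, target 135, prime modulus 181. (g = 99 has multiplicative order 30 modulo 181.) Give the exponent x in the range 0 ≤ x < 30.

6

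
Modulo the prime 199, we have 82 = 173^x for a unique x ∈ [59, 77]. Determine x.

69

Compute 173^59 mod 199 = 119, then multiply by 173 repeatedly:
  173^59=119  173^60=90  173^61=48  173^62=145  173^63=11
  173^64=112  173^65=73  173^66=92  173^67=195  173^68=104
  173^69=82
Found 82 at exponent 69.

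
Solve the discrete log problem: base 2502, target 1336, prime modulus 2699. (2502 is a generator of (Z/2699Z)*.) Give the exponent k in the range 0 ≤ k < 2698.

Baby-step giant-step with m = ceil(sqrt(2698)) = 52.
Baby table (2502^j mod 2699 for j=0..51):
  0:1  1:2502  2:1023  3:894  4:2016  5:2300  6:332  7:2071
  8:2261  9:2617  10:2659  11:2482  12:2264  13:2026  14:330  15:2465
  16:215  17:829  18:1326  19:581  20:1600  21:583  22:1206  23:2629
  24:295  25:1263  26:2196  27:1927  28:940  29:1051  30:776  31:971
  32:342  33:101  34:1695  35:761  36:1227  37:1191  38:186  39:1144
  40:1348  41:1645  42:2514  43:1358  44:2374  45:1948  46:2201  47:942
  48:657  49:123  50:60  51:1675
Giant step factor: 2502^(-52) ≡ 2517 (mod 2699).
Scan 1336·2517^i mod 2699 for i = 0, 1, …:
  i=0: 1336   i=1: 2457   i=2: 860   i=3: 22
  i=4: 1394   i=5: 2697   i=6: 364   i=7: 1227
Match at i=7, j=36: k = 7·52 + 36 = 400.

400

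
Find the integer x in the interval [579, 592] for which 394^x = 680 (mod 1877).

591

Compute 394^579 mod 1877 = 1495, then multiply by 394 repeatedly:
  394^579=1495  394^580=1529  394^581=1786  394^582=1686  394^583=1703
  394^584=893  394^585=843  394^586=1790  394^587=1385  394^588=1360
  394^589=895  394^590=1631  394^591=680
Found 680 at exponent 591.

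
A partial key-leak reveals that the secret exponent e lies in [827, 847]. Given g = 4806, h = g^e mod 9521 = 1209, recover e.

828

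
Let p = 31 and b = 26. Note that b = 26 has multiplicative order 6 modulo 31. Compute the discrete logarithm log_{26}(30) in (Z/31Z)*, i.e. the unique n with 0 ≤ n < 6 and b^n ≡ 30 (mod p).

3

Successive powers of 26 modulo 31:
  26^0=1  26^1=26  26^2=25  26^3=30
So 26^3 ≡ 30 (mod 31), giving n = 3.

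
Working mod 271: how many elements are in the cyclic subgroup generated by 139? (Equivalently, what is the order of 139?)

45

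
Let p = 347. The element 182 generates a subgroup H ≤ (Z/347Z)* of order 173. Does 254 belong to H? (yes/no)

254 ∈ ⟨182⟩ iff 254^173 ≡ 1 (mod 347), since |⟨182⟩| = 173.
254^173 mod 347 = 346.
Since 346 ≠ 1, 254 does not lie in the subgroup.

no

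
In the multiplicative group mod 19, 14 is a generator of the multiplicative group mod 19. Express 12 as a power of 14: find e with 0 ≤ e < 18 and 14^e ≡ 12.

15

Successive powers of 14 modulo 19:
  14^0=1  14^1=14  14^2=6  14^3=8  14^4=17  14^5=10
  14^6=7  14^7=3  14^8=4  14^9=18  14^10=5  14^11=13
  14^12=11  14^13=2  14^14=9  14^15=12
So 14^15 ≡ 12 (mod 19), giving e = 15.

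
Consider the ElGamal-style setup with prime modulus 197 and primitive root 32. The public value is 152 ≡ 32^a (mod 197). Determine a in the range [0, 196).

149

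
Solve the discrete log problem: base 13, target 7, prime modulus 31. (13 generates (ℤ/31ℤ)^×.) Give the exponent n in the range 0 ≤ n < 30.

8

Successive powers of 13 modulo 31:
  13^0=1  13^1=13  13^2=14  13^3=27  13^4=10  13^5=6
  13^6=16  13^7=22  13^8=7
So 13^8 ≡ 7 (mod 31), giving n = 8.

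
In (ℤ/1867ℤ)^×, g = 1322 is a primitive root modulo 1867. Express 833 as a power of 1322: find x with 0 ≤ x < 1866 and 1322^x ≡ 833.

205

Baby-step giant-step with m = ceil(sqrt(1866)) = 44.
Baby table (1322^j mod 1867 for j=0..43):
  0:1  1:1322  2:172  3:1477  4:1579  5:132  6:873  7:300
  8:796  9:1191  10:621  11:1349  12:393  13:520  14:384  15:1691
  16:703  17:1467  18:1428  19:279  20:1039  21:1313  22:1343  23:1796
  24:1355  25:857  26:1552  27:1778  28:1830  29:1495  30:1104  31:1361
  32:1321  33:717  34:1305  35:102  36:420  37:741  38:1294  39:496
  40:395  41:1297  42:728  43:911
Giant step factor: 1322^(-44) ≡ 1720 (mod 1867).
Scan 833·1720^i mod 1867 for i = 0, 1, …:
  i=0: 833   i=1: 771   i=2: 550   i=3: 1298
  i=4: 1495
Match at i=4, j=29: x = 4·44 + 29 = 205.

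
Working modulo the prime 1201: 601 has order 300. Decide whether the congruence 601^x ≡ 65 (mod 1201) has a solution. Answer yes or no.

no

65 ∈ ⟨601⟩ iff 65^300 ≡ 1 (mod 1201), since |⟨601⟩| = 300.
65^300 mod 1201 = 49.
Since 49 ≠ 1, 65 does not lie in the subgroup.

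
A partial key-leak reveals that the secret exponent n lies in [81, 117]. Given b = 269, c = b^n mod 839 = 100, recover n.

Compute 269^81 mod 839 = 581, then multiply by 269 repeatedly:
  269^81=581  269^82=235  269^83=290  269^84=822  269^85=461
  269^86=676  269^87=620  269^88=658  269^89=812  269^90=288
  269^91=284  269^92=47  269^93=58  269^94=500  269^95=260
  269^96=303  269^97=124  269^98=635  269^99=498  269^100=561
  269^101=728  269^102=345  269^103=515  269^104=100
Found 100 at exponent 104.

104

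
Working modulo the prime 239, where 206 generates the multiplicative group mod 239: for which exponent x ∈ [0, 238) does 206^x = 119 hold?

Baby-step giant-step with m = ceil(sqrt(238)) = 16.
Baby table (206^j mod 239 for j=0..15):
  0:1  1:206  2:133  3:152  4:3  5:140  6:160  7:217
  8:9  9:181  10:2  11:173  12:27  13:65  14:6  15:41
Giant step factor: 206^(-16) ≡ 180 (mod 239).
Scan 119·180^i mod 239 for i = 0, 1, …:
  i=0: 119   i=1: 149   i=2: 52   i=3: 39
  i=4: 89   i=5: 7   i=6: 65
Match at i=6, j=13: x = 6·16 + 13 = 109.

109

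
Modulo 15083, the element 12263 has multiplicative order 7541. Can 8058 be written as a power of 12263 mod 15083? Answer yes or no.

8058 ∈ ⟨12263⟩ iff 8058^7541 ≡ 1 (mod 15083), since |⟨12263⟩| = 7541.
8058^7541 mod 15083 = 1.
Since 1 = 1, 8058 lies in the subgroup.

yes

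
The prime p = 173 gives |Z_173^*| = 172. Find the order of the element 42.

172

The order of 42 must divide p − 1 = 172 = 2^2 · 43.
Divisors: 1, 2, 4, 43, 86, 172.
Check each in increasing order: 42^1 ≡ 42;  42^2 ≡ 34;  42^4 ≡ 118;  42^43 ≡ 93;  42^86 ≡ 172;  42^172 ≡ 1.
Smallest exponent giving 1 is 172.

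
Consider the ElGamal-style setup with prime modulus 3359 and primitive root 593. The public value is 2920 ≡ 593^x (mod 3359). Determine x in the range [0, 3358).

2738

Baby-step giant-step with m = ceil(sqrt(3358)) = 58.
Baby table (593^j mod 3359 for j=0..57):
  0:1  1:593  2:2313  3:1137  4:2441  5:3143  6:2913  7:883
  8:2974  9:107  10:2989  11:2284  12:735  13:2544  14:401  15:2663
  16:429  17:2472  18:1372  19:718  20:2540  21:1388  22:129  23:2599
  24:2785  25:2236  26:2502  27:2367  28:2928  29:3060  30:720  31:367
  32:2655  33:2403  34:763  35:2353  36:1344  37:909  38:1597  39:3142
  40:2320  41:1929  42:1837  43:1025  44:3205  45:2730  46:3211  47:2929
  48:294  49:3033  50:1504  51:1737  52:2187  53:317  54:3236  55:959
  56:1016  57:1227
Giant step factor: 593^(-58) ≡ 3346 (mod 3359).
Scan 2920·3346^i mod 3359 for i = 0, 1, …:
  i=0: 2920   i=1: 2348   i=2: 3066   i=3: 450
  i=4: 868   i=5: 2152   i=6: 2255   i=7: 916
  i=8: 1528   i=9: 290     …   i=46: 977
  i=47: 735
Match at i=47, j=12: x = 47·58 + 12 = 2738.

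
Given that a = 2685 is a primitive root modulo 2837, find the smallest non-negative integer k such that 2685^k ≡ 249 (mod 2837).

Baby-step giant-step with m = ceil(sqrt(2836)) = 54.
Baby table (2685^j mod 2837 for j=0..53):
  0:1  1:2685  2:408  3:398  4:1918  5:675  6:2369  7:211
  8:1972  9:978  10:1705  11:1844  12:575  13:547  14:1966  15:1890
  16:2094  17:2293  18:415  19:2171  20:1937  21:624  22:1610  23:2099
  24:1533  25:2455  26:1324  27:179  28:1162  29:2107  30:317  31:45
  32:1671  33:1338  34:888  35:1200  36:2005  37:1636  38:984  39:793
  40:1455  41:126  42:707  43:342  44:1919  45:523  46:2777  47:609
  48:1053  49:1653  50:1237  51:2055  52:2547  53:1525
Giant step factor: 2685^(-54) ≡ 2024 (mod 2837).
Scan 249·2024^i mod 2837 for i = 0, 1, …:
  i=0: 249   i=1: 1827   i=2: 1237
Match at i=2, j=50: k = 2·54 + 50 = 158.

158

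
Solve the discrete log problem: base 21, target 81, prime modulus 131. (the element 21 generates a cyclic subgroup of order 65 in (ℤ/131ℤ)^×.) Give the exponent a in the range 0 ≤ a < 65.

11

Baby-step giant-step with m = ceil(sqrt(65)) = 9.
Baby table (21^j mod 131 for j=0..8):
  0:1  1:21  2:48  3:91  4:77  5:45  6:28  7:64
  8:34
Giant step factor: 21^(-9) ≡ 20 (mod 131).
Scan 81·20^i mod 131 for i = 0, 1, …:
  i=0: 81   i=1: 48
Match at i=1, j=2: a = 1·9 + 2 = 11.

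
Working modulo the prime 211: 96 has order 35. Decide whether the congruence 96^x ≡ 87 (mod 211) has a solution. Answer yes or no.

87 ∈ ⟨96⟩ iff 87^35 ≡ 1 (mod 211), since |⟨96⟩| = 35.
87^35 mod 211 = 1.
Since 1 = 1, 87 lies in the subgroup.

yes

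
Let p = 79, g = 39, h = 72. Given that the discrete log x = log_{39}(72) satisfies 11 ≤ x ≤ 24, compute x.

Compute 39^11 mod 79 = 66, then multiply by 39 repeatedly:
  39^11=66  39^12=46  39^13=56  39^14=51  39^15=14
  39^16=72
Found 72 at exponent 16.

16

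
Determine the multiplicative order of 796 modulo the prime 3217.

1608

The order of 796 must divide p − 1 = 3216 = 2^4 · 3 · 67.
Divisors: 1, 2, 3, 4, 6, 8, 12, 16, 24, 48, 67, 134, 201, 268, 402, 536, 804, 1072, 1608, 3216.
Check each in increasing order: 796^1 ≡ 796;  796^2 ≡ 3084;  796^3 ≡ 293;  796^4 ≡ 1604;  796^6 ≡ 2207;  796^8 ≡ 2433;  796^12 ≡ 311;  796^16 ≡ 209;  796^24 ≡ 211;  796^48 ≡ 2700;  796^67 ≡ 2185;  796^134 ≡ 197;  796^201 ≡ 2584;  796^268 ≡ 205;  796^402 ≡ 1781;  796^536 ≡ 204;  796^804 ≡ 3216;  796^1072 ≡ 3012;  796^1608 ≡ 1.
Smallest exponent giving 1 is 1608.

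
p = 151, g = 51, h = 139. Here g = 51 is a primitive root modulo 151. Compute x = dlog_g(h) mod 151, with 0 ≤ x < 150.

Baby-step giant-step with m = ceil(sqrt(150)) = 13.
Baby table (51^j mod 151 for j=0..12):
  0:1  1:51  2:34  3:73  4:99  5:66  6:44  7:130
  8:137  9:41  10:128  11:35  12:124
Giant step factor: 51^(-13) ≡ 109 (mod 151).
Scan 139·109^i mod 151 for i = 0, 1, …:
  i=0: 139   i=1: 51
Match at i=1, j=1: x = 1·13 + 1 = 14.

14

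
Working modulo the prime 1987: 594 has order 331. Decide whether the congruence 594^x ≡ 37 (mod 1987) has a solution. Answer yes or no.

no

37 ∈ ⟨594⟩ iff 37^331 ≡ 1 (mod 1987), since |⟨594⟩| = 331.
37^331 mod 1987 = 1339.
Since 1339 ≠ 1, 37 does not lie in the subgroup.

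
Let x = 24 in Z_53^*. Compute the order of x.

13

The order of 24 must divide p − 1 = 52 = 2^2 · 13.
Divisors: 1, 2, 4, 13, 26, 52.
Check each in increasing order: 24^1 ≡ 24;  24^2 ≡ 46;  24^4 ≡ 49;  24^13 ≡ 1.
Smallest exponent giving 1 is 13.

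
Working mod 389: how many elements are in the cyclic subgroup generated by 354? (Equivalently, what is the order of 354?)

194

The order of 354 must divide p − 1 = 388 = 2^2 · 97.
Divisors: 1, 2, 4, 97, 194, 388.
Check each in increasing order: 354^1 ≡ 354;  354^2 ≡ 58;  354^4 ≡ 252;  354^97 ≡ 388;  354^194 ≡ 1.
Smallest exponent giving 1 is 194.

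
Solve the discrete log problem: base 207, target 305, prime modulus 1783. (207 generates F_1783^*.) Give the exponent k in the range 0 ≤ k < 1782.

1653

Baby-step giant-step with m = ceil(sqrt(1782)) = 43.
Baby table (207^j mod 1783 for j=0..42):
  0:1  1:207  2:57  3:1101  4:1466  5:352  6:1544  7:451
  8:641  9:745  10:877  11:1456  12:65  13:974  14:139  15:245
  16:791  17:1484  18:512  19:787  20:656  21:284  22:1732  23:141
  24:659  25:905  26:120  27:1661  28:1491  29:178  30:1186  31:1231
  32:1631  33:630  34:251  35:250  36:43  37:1769  38:668  39:985
  40:633  41:872  42:421
Giant step factor: 207^(-43) ≡ 543 (mod 1783).
Scan 305·543^i mod 1783 for i = 0, 1, …:
  i=0: 305   i=1: 1579   i=2: 1557   i=3: 309
  i=4: 185   i=5: 607   i=6: 1529   i=7: 1152
  i=8: 1486   i=9: 982     …   i=37: 1594
  i=38: 787
Match at i=38, j=19: k = 38·43 + 19 = 1653.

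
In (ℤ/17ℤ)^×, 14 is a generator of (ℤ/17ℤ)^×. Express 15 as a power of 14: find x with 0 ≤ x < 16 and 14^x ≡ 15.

Successive powers of 14 modulo 17:
  14^0=1  14^1=14  14^2=9  14^3=7  14^4=13  14^5=12
  14^6=15
So 14^6 ≡ 15 (mod 17), giving x = 6.

6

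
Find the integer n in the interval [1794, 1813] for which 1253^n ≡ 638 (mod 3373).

Compute 1253^1794 mod 3373 = 2821, then multiply by 1253 repeatedly:
  1253^1794=2821  1253^1795=3182  1253^1796=160  1253^1797=1473  1253^1798=638
Found 638 at exponent 1798.

1798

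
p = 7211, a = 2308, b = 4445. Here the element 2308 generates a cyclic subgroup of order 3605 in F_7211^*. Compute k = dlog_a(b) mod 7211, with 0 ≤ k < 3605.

374

Baby-step giant-step with m = ceil(sqrt(3605)) = 61.
Baby table (2308^j mod 7211 for j=0..60):
  0:1  1:2308  2:5146  3:451  4:2524  5:6115  6:1493  7:6197
  8:3263  9:2720  10:4190  11:569  12:850  13:408  14:4234  15:1167
  16:3733  17:5830  18:7125  19:3420  20:4526  21:4480  22:6477  23:513
  24:1400  25:672  26:611  27:4043  28:210  29:1543  30:6221  31:967
  32:3637  33:592  34:3457  35:3390  36:185  37:1531  38:158  39:4114
  40:5436  41:6359  42:2187  43:7107  44:5142  45:5641  46:3573  47:4311
  48:5819  49:3370  50:4502  51:6776  52:5560  53:4111  54:5723  55:5343
  56:834  57:6746  58:1219  59:1162  60:6615
Giant step factor: 2308^(-61) ≡ 5867 (mod 7211).
Scan 4445·5867^i mod 7211 for i = 0, 1, …:
  i=0: 4445   i=1: 3839   i=2: 3460   i=3: 855
  i=4: 4640   i=5: 1355   i=6: 3263
Match at i=6, j=8: k = 6·61 + 8 = 374.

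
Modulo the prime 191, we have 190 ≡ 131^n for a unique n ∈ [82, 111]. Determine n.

Compute 131^82 mod 191 = 128, then multiply by 131 repeatedly:
  131^82=128  131^83=151  131^84=108  131^85=14  131^86=115
  131^87=167  131^88=103  131^89=123  131^90=69  131^91=62
  131^92=100  131^93=112  131^94=156  131^95=190
Found 190 at exponent 95.

95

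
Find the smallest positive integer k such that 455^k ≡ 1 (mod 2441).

2440

The order of 455 must divide p − 1 = 2440 = 2^3 · 5 · 61.
Divisors: 1, 2, 4, 5, 8, 10, 20, 40, 61, 122, 244, 305, 488, 610, 1220, 2440.
Check each in increasing order: 455^1 ≡ 455;  455^2 ≡ 1981;  455^4 ≡ 1674;  455^5 ≡ 78;  455^8 ≡ 8;  455^10 ≡ 1202;  455^20 ≡ 2173;  455^40 ≡ 1035;  455^61 ≡ 1564;  455^122 ≡ 214;  455^244 ≡ 1858;  455^305 ≡ 1122;  455^488 ≡ 590;  455^610 ≡ 1769;  455^1220 ≡ 2440;  455^2440 ≡ 1.
Smallest exponent giving 1 is 2440.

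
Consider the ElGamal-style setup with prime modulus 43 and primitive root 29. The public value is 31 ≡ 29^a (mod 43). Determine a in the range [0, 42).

8

Baby-step giant-step with m = ceil(sqrt(42)) = 7.
Baby table (29^j mod 43 for j=0..6):
  0:1  1:29  2:24  3:8  4:17  5:20  6:21
Giant step factor: 29^(-7) ≡ 37 (mod 43).
Scan 31·37^i mod 43 for i = 0, 1, …:
  i=0: 31   i=1: 29
Match at i=1, j=1: a = 1·7 + 1 = 8.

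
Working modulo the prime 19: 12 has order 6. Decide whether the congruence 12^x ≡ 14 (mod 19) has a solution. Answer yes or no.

no

14 ∈ ⟨12⟩ iff 14^6 ≡ 1 (mod 19), since |⟨12⟩| = 6.
14^6 mod 19 = 7.
Since 7 ≠ 1, 14 does not lie in the subgroup.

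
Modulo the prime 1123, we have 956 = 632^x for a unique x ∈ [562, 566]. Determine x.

564

Compute 632^562 mod 1123 = 491, then multiply by 632 repeatedly:
  632^562=491  632^563=364  632^564=956
Found 956 at exponent 564.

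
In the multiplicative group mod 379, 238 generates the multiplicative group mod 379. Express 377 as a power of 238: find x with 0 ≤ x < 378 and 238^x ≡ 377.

Baby-step giant-step with m = ceil(sqrt(378)) = 20.
Baby table (238^j mod 379 for j=0..19):
  0:1  1:238  2:173  3:242  4:367  5:176  6:198  7:128
  8:144  9:162  10:277  11:359  12:167  13:330  14:87  15:240
  16:270  17:209  18:93  19:152
Giant step factor: 238^(-20) ≡ 297 (mod 379).
Scan 377·297^i mod 379 for i = 0, 1, …:
  i=0: 377   i=1: 164   i=2: 196   i=3: 225
  i=4: 121   i=5: 311   i=6: 270
Match at i=6, j=16: x = 6·20 + 16 = 136.

136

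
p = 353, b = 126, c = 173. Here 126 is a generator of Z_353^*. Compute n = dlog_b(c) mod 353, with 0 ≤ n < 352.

Successive powers of 126 modulo 353:
  126^0=1  126^1=126  126^2=344  126^3=278  126^4=81  126^5=322
  126^6=330  126^7=279  126^8=207  126^9=313  126^10=255  126^11=7
  126^12=176  126^13=290  126^14=181  126^15=214  126^16=136  126^17=192
  126^18=188  126^19=37  126^20=73  126^21=20  126^22=49  126^23=173
So 126^23 ≡ 173 (mod 353), giving n = 23.

23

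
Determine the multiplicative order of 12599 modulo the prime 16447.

16446

The order of 12599 must divide p − 1 = 16446 = 2 · 3 · 2741.
Divisors: 1, 2, 3, 6, 2741, 5482, 8223, 16446.
Check each in increasing order: 12599^1 ≡ 12599;  12599^2 ≡ 4804;  12599^3 ≡ 636;  12599^6 ≡ 9768;  12599^2741 ≡ 12196;  12599^5482 ≡ 12195;  12599^8223 ≡ 16446;  12599^16446 ≡ 1.
Smallest exponent giving 1 is 16446.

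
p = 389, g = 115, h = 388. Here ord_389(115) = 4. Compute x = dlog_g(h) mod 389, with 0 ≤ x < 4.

2

Successive powers of 115 modulo 389:
  115^0=1  115^1=115  115^2=388
So 115^2 ≡ 388 (mod 389), giving x = 2.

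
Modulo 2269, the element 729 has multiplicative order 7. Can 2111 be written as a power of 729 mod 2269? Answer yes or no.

⟨729⟩ has order 7; its elements mod 2269 are {1, 84, 249, 495, 729, 738, 2242}.
2111 is not in this set.

no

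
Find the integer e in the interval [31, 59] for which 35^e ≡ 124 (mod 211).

57

Compute 35^31 mod 211 = 2, then multiply by 35 repeatedly:
  35^31=2  35^32=70  35^33=129  35^34=84  35^35=197
  35^36=143  35^37=152  35^38=45  35^39=98  35^40=54
  35^41=202  35^42=107  35^43=158  35^44=44  35^45=63
  35^46=95  35^47=160  35^48=114  35^49=192  35^50=179
  35^51=146  35^52=46  35^53=133  35^54=13  35^55=33
  35^56=100  35^57=124
Found 124 at exponent 57.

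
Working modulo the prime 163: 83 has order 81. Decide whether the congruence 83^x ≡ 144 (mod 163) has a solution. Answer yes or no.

yes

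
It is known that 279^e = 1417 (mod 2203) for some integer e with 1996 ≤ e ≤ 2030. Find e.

2028

Compute 279^1996 mod 2203 = 1543, then multiply by 279 repeatedly:
  279^1996=1543  279^1997=912  279^1998=1103  279^1999=1520  279^2000=1104
  279^2001=1799  279^2002=1840  279^2003=61  279^2004=1598  279^2005=836
  279^2006=1929  279^2007=659  279^2008=1012  279^2009=364  279^2010=218
  279^2011=1341  279^2012=1832  279^2013=32  279^2014=116  279^2015=1522
  279^2016=1662  279^2017=1068  279^2018=567  279^2019=1780  279^2020=945
  279^2021=1498  279^2022=1575  279^2023=1028  279^2024=422  279^2025=979
  279^2026=2172  279^2027=163  279^2028=1417
Found 1417 at exponent 2028.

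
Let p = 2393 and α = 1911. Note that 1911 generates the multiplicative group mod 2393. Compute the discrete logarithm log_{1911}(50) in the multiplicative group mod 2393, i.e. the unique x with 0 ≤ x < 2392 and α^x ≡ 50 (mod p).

502

Baby-step giant-step with m = ceil(sqrt(2392)) = 49.
Baby table (1911^j mod 2393 for j=0..48):
  0:1  1:1911  2:203  3:267  4:528  5:1555  6:1892  7:2182
  8:1196  9:241  10:1095  11:1063  12:2129  13:419  14:1447  15:1302
  16:1795  17:1076  18:649  19:665  20:132  21:987  22:473  23:1742
  24:299  25:1855  26:872  27:864  28:2327  29:703  30:960  31:1522
  32:1047  33:269  34:1957  35:1961  36:33  37:845  38:1913  39:1632
  40:673  41:1062  42:218  43:216  44:1180  45:774  46:240  47:1577
  48:860
Giant step factor: 1911^(-49) ≡ 685 (mod 2393).
Scan 50·685^i mod 2393 for i = 0, 1, …:
  i=0: 50   i=1: 748   i=2: 278   i=3: 1383
  i=4: 2120   i=5: 2042   i=6: 1258   i=7: 250
  i=8: 1347   i=9: 1390   i=10: 2129
Match at i=10, j=12: x = 10·49 + 12 = 502.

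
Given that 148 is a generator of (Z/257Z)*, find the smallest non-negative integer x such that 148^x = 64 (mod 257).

Baby-step giant-step with m = ceil(sqrt(256)) = 16.
Baby table (148^j mod 257 for j=0..15):
  0:1  1:148  2:59  3:251  4:140  5:160  6:36  7:188
  8:68  9:41  10:157  11:106  12:11  13:86  14:135  15:191
Giant step factor: 148^(-16) ≡ 128 (mod 257).
Scan 64·128^i mod 257 for i = 0, 1, …:
  i=0: 64   i=1: 225   i=2: 16   i=3: 249
  i=4: 4   i=5: 255   i=6: 1
Match at i=6, j=0: x = 6·16 + 0 = 96.

96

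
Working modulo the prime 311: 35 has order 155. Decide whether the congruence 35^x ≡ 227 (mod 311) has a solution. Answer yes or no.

227 ∈ ⟨35⟩ iff 227^155 ≡ 1 (mod 311), since |⟨35⟩| = 155.
227^155 mod 311 = 310.
Since 310 ≠ 1, 227 does not lie in the subgroup.

no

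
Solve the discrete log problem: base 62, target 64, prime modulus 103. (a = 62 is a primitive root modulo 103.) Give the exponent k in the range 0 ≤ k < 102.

Baby-step giant-step with m = ceil(sqrt(102)) = 11.
Baby table (62^j mod 103 for j=0..10):
  0:1  1:62  2:33  3:89  4:59  5:53  6:93  7:101
  8:82  9:37  10:28
Giant step factor: 62^(-11) ≡ 48 (mod 103).
Scan 64·48^i mod 103 for i = 0, 1, …:
  i=0: 64   i=1: 85   i=2: 63   i=3: 37
Match at i=3, j=9: k = 3·11 + 9 = 42.

42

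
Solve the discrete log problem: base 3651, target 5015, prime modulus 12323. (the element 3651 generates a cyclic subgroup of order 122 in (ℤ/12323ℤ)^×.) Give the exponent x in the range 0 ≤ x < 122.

104

Baby-step giant-step with m = ceil(sqrt(122)) = 12.
Baby table (3651^j mod 12323 for j=0..11):
  0:1  1:3651  2:8638  3:2781  4:11602  5:4751  6:7440  7:3548
  8:2275  9:323  10:8588  11:5076
Giant step factor: 3651^(-12) ≡ 9879 (mod 12323).
Scan 5015·9879^i mod 12323 for i = 0, 1, …:
  i=0: 5015   i=1: 4725   i=2: 11074   i=3: 8775
  i=4: 8243   i=5: 2213   i=6: 1225   i=7: 589
  i=8: 2275
Match at i=8, j=8: x = 8·12 + 8 = 104.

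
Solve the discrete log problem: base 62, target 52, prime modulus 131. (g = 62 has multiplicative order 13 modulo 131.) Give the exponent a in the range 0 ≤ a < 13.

Successive powers of 62 modulo 131:
  62^0=1  62^1=62  62^2=45  62^3=39  62^4=60  62^5=52
So 62^5 ≡ 52 (mod 131), giving a = 5.

5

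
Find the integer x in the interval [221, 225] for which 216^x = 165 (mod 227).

225

Compute 216^221 mod 227 = 124, then multiply by 216 repeatedly:
  216^221=124  216^222=225  216^223=22  216^224=212  216^225=165
Found 165 at exponent 225.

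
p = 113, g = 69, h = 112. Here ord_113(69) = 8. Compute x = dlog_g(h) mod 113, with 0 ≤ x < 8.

4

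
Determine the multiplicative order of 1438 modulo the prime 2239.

1119

The order of 1438 must divide p − 1 = 2238 = 2 · 3 · 373.
Divisors: 1, 2, 3, 6, 373, 746, 1119, 2238.
Check each in increasing order: 1438^1 ≡ 1438;  1438^2 ≡ 1247;  1438^3 ≡ 1986;  1438^6 ≡ 1317;  1438^373 ≡ 1943;  1438^746 ≡ 295;  1438^1119 ≡ 1.
Smallest exponent giving 1 is 1119.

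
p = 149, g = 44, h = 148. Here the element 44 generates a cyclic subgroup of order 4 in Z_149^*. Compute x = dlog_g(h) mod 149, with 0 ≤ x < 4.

2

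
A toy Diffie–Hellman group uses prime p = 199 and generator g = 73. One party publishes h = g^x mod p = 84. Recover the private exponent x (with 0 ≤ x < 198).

43

Baby-step giant-step with m = ceil(sqrt(198)) = 15.
Baby table (73^j mod 199 for j=0..14):
  0:1  1:73  2:155  3:171  4:145  5:38  6:187  7:119
  8:130  9:137  10:51  11:141  12:144  13:164  14:32
Giant step factor: 73^(-15) ≡ 88 (mod 199).
Scan 84·88^i mod 199 for i = 0, 1, …:
  i=0: 84   i=1: 29   i=2: 164
Match at i=2, j=13: x = 2·15 + 13 = 43.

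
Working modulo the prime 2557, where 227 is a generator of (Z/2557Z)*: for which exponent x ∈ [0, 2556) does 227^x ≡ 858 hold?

Baby-step giant-step with m = ceil(sqrt(2556)) = 51.
Baby table (227^j mod 2557 for j=0..50):
  0:1  1:227  2:389  3:1365  4:458  5:1686  6:1729  7:1262
  8:90  9:2531  10:1769  11:114  12:308  13:877  14:2190  15:1072
  16:429  17:217  18:676  19:32  20:2150  21:2220  22:211  23:1871
  24:255  25:1631  26:2029  27:323  28:1725  29:354  30:1091  31:2185
  32:2494  33:1041  34:1063  35:943  36:1830  37:1176  38:1024  39:2318
  40:2001  41:1638  42:1061  43:489  44:1052  45:1003  46:108  47:1503
  48:1100  49:1671  50:881
Giant step factor: 227^(-51) ≡ 2056 (mod 2557).
Scan 858·2056^i mod 2557 for i = 0, 1, …:
  i=0: 858   i=1: 2275   i=2: 647   i=3: 592
  i=4: 20   i=5: 208   i=6: 629   i=7: 1939
  i=8: 221   i=9: 1787   i=10: 2220
Match at i=10, j=21: x = 10·51 + 21 = 531.

531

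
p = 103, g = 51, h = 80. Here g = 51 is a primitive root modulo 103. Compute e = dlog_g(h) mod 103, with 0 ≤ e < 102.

69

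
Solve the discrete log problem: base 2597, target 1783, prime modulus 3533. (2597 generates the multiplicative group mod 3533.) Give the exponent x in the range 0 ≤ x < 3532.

Baby-step giant-step with m = ceil(sqrt(3532)) = 60.
Baby table (2597^j mod 3533 for j=0..59):
  0:1  1:2597  2:3445  3:1109  4:678  5:1332  6:397  7:2906
  8:394  9:2181  10:658  11:2387  12:2157  13:1924  14:966  15:272
  16:3317  17:795  18:1343  19:700  20:1938  21:1994  22:2573  23:1178
  24:3221  25:2326  26:2725  27:226  28:444  29:1310  30:3324  31:1309
  32:727  33:1397  34:3151  35:719  36:1819  37:322  38:2446  39:3461
  40:265  41:2803  42:1411  43:646  44:3020  45:3213  46:2748  47:3429
  48:1953  49:2086  50:1253  51:148  52:2792  53:1108  54:1614  55:1420
  56:2821  57:2228  58:2595  59:1784
Giant step factor: 2597^(-60) ≡ 2359 (mod 3533).
Scan 1783·2359^i mod 3533 for i = 0, 1, …:
  i=0: 1783   i=1: 1827   i=2: 3166   i=3: 3365
  i=4: 2917   i=5: 2452   i=6: 747   i=7: 2739
  i=8: 2977   i=9: 2672     …   i=45: 2496
  i=46: 2086
Match at i=46, j=49: x = 46·60 + 49 = 2809.

2809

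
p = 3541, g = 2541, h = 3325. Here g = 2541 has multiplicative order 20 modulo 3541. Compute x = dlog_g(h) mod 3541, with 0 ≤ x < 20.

9

Successive powers of 2541 modulo 3541:
  2541^0=1  2541^1=2541  2541^2=1438  2541^3=3187  2541^4=3441  2541^5=852
  2541^6=1381  2541^7=3531  2541^8=2918  2541^9=3325
So 2541^9 ≡ 3325 (mod 3541), giving x = 9.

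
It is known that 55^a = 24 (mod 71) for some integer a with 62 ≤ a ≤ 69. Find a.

66

Compute 55^62 mod 71 = 8, then multiply by 55 repeatedly:
  55^62=8  55^63=14  55^64=60  55^65=34  55^66=24
Found 24 at exponent 66.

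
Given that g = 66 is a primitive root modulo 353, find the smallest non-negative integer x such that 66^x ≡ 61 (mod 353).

Baby-step giant-step with m = ceil(sqrt(352)) = 19.
Baby table (66^j mod 353 for j=0..18):
  0:1  1:66  2:120  3:154  4:280  5:124  6:65  7:54
  8:34  9:126  10:197  11:294  12:342  13:333  14:92  15:71
  16:97  17:48  18:344
Giant step factor: 66^(-19) ≡ 249 (mod 353).
Scan 61·249^i mod 353 for i = 0, 1, …:
  i=0: 61   i=1: 10   i=2: 19   i=3: 142
  i=4: 58   i=5: 322   i=6: 47   i=7: 54
Match at i=7, j=7: x = 7·19 + 7 = 140.

140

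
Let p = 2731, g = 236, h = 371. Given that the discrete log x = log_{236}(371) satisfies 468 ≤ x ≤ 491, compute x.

483

Compute 236^468 mod 2731 = 1073, then multiply by 236 repeatedly:
  236^468=1073  236^469=1976  236^470=2066  236^471=1458  236^472=2713
  236^473=1214  236^474=2480  236^475=846  236^476=293  236^477=873
  236^478=1203  236^479=2615  236^480=2665  236^481=810  236^482=2721
  236^483=371
Found 371 at exponent 483.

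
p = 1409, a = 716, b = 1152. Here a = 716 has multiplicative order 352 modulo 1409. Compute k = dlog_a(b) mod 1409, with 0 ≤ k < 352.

Baby-step giant-step with m = ceil(sqrt(352)) = 19.
Baby table (716^j mod 1409 for j=0..18):
  0:1  1:716  2:1189  3:288  4:494  5:45  6:1222  7:1372
  8:279  9:1095  10:616  11:39  12:1153  13:1283  14:1369  15:949
  16:346  17:1161  18:1375
Giant step factor: 716^(-19) ≡ 1009 (mod 1409).
Scan 1152·1009^i mod 1409 for i = 0, 1, …:
  i=0: 1152   i=1: 1352   i=2: 256   i=3: 457
  i=4: 370   i=5: 1354   i=6: 865   i=7: 614
  i=8: 975   i=9: 293   i=10: 1156   i=11: 1161
Match at i=11, j=17: k = 11·19 + 17 = 226.

226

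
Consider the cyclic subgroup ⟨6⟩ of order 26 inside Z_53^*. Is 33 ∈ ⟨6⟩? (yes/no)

no

33 ∈ ⟨6⟩ iff 33^26 ≡ 1 (mod 53), since |⟨6⟩| = 26.
33^26 mod 53 = 52.
Since 52 ≠ 1, 33 does not lie in the subgroup.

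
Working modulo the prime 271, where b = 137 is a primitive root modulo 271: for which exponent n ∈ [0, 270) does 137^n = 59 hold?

Baby-step giant-step with m = ceil(sqrt(270)) = 17.
Baby table (137^j mod 271 for j=0..16):
  0:1  1:137  2:70  3:105  4:22  5:33  6:185  7:142
  8:213  9:184  10:5  11:143  12:79  13:254  14:110  15:165
  16:112
Giant step factor: 137^(-17) ≡ 221 (mod 271).
Scan 59·221^i mod 271 for i = 0, 1, …:
  i=0: 59   i=1: 31   i=2: 76   i=3: 265
  i=4: 29   i=5: 176   i=6: 143
Match at i=6, j=11: n = 6·17 + 11 = 113.

113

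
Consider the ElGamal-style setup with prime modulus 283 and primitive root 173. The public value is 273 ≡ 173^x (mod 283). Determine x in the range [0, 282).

Baby-step giant-step with m = ceil(sqrt(282)) = 17.
Baby table (173^j mod 283 for j=0..16):
  0:1  1:173  2:214  3:232  4:233  5:123  6:54  7:3
  8:236  9:76  10:130  11:133  12:86  13:162  14:9  15:142
  16:228
Giant step factor: 173^(-17) ≡ 82 (mod 283).
Scan 273·82^i mod 283 for i = 0, 1, …:
  i=0: 273   i=1: 29   i=2: 114   i=3: 9
Match at i=3, j=14: x = 3·17 + 14 = 65.

65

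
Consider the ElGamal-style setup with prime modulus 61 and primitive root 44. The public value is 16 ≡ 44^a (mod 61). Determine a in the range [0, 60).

32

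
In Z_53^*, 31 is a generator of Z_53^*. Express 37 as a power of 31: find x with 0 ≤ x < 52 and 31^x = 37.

Baby-step giant-step with m = ceil(sqrt(52)) = 8.
Baby table (31^j mod 53 for j=0..7):
  0:1  1:31  2:7  3:5  4:49  5:35  6:25  7:33
Giant step factor: 31^(-8) ≡ 10 (mod 53).
Scan 37·10^i mod 53 for i = 0, 1, …:
  i=0: 37   i=1: 52   i=2: 43   i=3: 6
  i=4: 7
Match at i=4, j=2: x = 4·8 + 2 = 34.

34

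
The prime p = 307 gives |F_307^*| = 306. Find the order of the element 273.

17

The order of 273 must divide p − 1 = 306 = 2 · 3^2 · 17.
Divisors: 1, 2, 3, 6, 9, 17, 18, 34, 51, 102, 153, 306.
Check each in increasing order: 273^1 ≡ 273;  273^2 ≡ 235;  273^3 ≡ 299;  273^6 ≡ 64;  273^9 ≡ 102;  273^17 ≡ 1.
Smallest exponent giving 1 is 17.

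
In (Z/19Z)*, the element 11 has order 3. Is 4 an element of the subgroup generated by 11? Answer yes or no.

no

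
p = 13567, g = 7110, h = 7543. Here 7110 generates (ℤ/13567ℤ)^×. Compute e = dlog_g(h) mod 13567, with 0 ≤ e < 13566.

Baby-step giant-step with m = ceil(sqrt(13566)) = 117.
Baby table (7110^j mod 13567 for j=0..116):
  0:1  1:7110  2:1458  3:1192  4:9312  5:1360  6:9896  7:2098
  8:6647  9:6309  10:4488  11:96  12:4210  13:4298  14:5896  15:12097
  16:8457  17:326  18:11470  19:463  20:8716  21:10271  22:9216  23:10717
  24:5598  25:9769  26:8117  27:11419  28:4162  29:2193  30:3747  31:9149
  32:9192  33:2881  34:11307  35:8295  36:1701  37:5913  38:10864  39:6109
  40:7023  41:6970  42:10016  43:577  44:5236  45:112  46:9434  47:492
  48:11401  49:11852  50:3083  51:9425  52:4337  53:11846  54:1124  55:677
  56:10752  57:10242  58:6531  59:9136  60:11731  61:11061  62:9378  63:9342
  64:11155  65:12935  66:10724  67:1100  68:6408  69:2894  70:8768  71:115
  72:3630  73:4866  74:1410  75:12654  76:7163  77:11979  78:10631  79:4653
  80:6484  81:574  82:11040  83:9305  84:5858  85:13257  86:7321  87:9298
  88:10356  89:3051  90:12544  91:11949  92:836  93:1614  94:11425  95:6121
  96:10941  97:10899  98:10753  99:3785  100:7989  101:10328  102:7476  103:12421
  104:5707  105:11440  106:4235  107:5677  108:1645  109:1196  110:10618  111:7192
  112:1097  113:12212  114:12087  115:5192  116:12880
Giant step factor: 7110^(-117) ≡ 12150 (mod 13567).
Scan 7543·12150^i mod 13567 for i = 0, 1, …:
  i=0: 7543   i=1: 2365   i=2: 13411   i=3: 3980
  i=4: 4212   i=5: 1076   i=6: 8379   i=7: 11649
  i=8: 4406   i=9: 11085     …   i=28: 643
  i=29: 11425
Match at i=29, j=94: e = 29·117 + 94 = 3487.

3487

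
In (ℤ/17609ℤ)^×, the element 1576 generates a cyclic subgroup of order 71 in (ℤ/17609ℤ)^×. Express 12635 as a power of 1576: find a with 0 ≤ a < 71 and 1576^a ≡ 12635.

Baby-step giant-step with m = ceil(sqrt(71)) = 9.
Baby table (1576^j mod 17609 for j=0..8):
  0:1  1:1576  2:907  3:3103  4:12635  5:14590  6:14095  7:8771
  8:31
Giant step factor: 1576^(-9) ≡ 4022 (mod 17609).
Scan 12635·4022^i mod 17609 for i = 0, 1, …:
  i=0: 12635
Match at i=0, j=4: a = 0·9 + 4 = 4.

4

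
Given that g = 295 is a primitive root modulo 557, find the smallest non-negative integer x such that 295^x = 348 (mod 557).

293

Baby-step giant-step with m = ceil(sqrt(556)) = 24.
Baby table (295^j mod 557 for j=0..23):
  0:1  1:295  2:133  3:245  4:422  5:279  6:426  7:345
  8:401  9:211  10:418  11:213  12:451  13:479  14:384  15:209
  16:385  17:504  18:518  19:192  20:383  21:471  22:252  23:259
Giant step factor: 295^(-24) ≡ 528 (mod 557).
Scan 348·528^i mod 557 for i = 0, 1, …:
  i=0: 348   i=1: 491   i=2: 243   i=3: 194
  i=4: 501   i=5: 510   i=6: 249   i=7: 20
  i=8: 534   i=9: 110   i=10: 152   i=11: 48
  i=12: 279
Match at i=12, j=5: x = 12·24 + 5 = 293.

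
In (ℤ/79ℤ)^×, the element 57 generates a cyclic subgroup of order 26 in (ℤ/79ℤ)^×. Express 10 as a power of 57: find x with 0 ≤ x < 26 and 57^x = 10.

2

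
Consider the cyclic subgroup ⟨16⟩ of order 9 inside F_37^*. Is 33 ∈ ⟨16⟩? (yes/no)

yes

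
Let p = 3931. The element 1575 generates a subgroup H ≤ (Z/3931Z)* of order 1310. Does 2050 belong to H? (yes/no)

2050 ∈ ⟨1575⟩ iff 2050^1310 ≡ 1 (mod 3931), since |⟨1575⟩| = 1310.
2050^1310 mod 3931 = 1.
Since 1 = 1, 2050 lies in the subgroup.

yes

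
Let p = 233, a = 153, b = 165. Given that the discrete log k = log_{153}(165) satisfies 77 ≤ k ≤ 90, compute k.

Compute 153^77 mod 233 = 11, then multiply by 153 repeatedly:
  153^77=11  153^78=52  153^79=34  153^80=76  153^81=211
  153^82=129  153^83=165
Found 165 at exponent 83.

83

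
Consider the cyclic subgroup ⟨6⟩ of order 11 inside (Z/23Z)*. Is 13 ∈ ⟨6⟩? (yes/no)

yes

13 ∈ ⟨6⟩ iff 13^11 ≡ 1 (mod 23), since |⟨6⟩| = 11.
13^11 mod 23 = 1.
Since 1 = 1, 13 lies in the subgroup.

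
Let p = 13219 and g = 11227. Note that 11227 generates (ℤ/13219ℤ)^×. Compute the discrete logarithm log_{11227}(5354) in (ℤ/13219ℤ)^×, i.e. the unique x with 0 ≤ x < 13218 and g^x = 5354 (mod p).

Baby-step giant-step with m = ceil(sqrt(13218)) = 115.
Baby table (11227^j mod 13219 for j=0..114):
  0:1  1:11227  2:2364  3:10095  4:10078  5:4285  6:3754  7:3986
  8:4507  9:10976  10:34  11:11586  12:1062  13:12755  14:12177  15:281
  16:8665  17:3334  18:7829  19:3052  20:1156  21:10573  22:9670  23:10662
  24:4229  25:9554  26:3792  27:7604  28:1806  29:11235  30:12866  31:2569
  32:11524  33:5595  34:11596  35:7580  36:9957  37:7375  38:8528  39:11858
  40:1217  41:8032  42:8465  43:5164  44:10913  45:6559  46:8063  47:12808
  48:12353  49:6602  50:1721  51:8708  52:10211  53:3729  54:910  55:11502
  56:9762  57:12464  58:10213  59:12964  60:5638  61:5254  62:3480  63:7815
  64:4502  65:7717  66:1433  67:768  68:3548  69:4549  70:6626  71:6789
  72:12568  73:1330  74:7659  75:11217  76:9065  77:12893  78:1661  79:9257
  80:561  81:6103  82:4304  83:5563  84:9245  85:11246  86:4173  87:2135
  88:3598  89:10701  90:5855  91:9217  92:927  93:4076  94:10293  95:12232
  96:9692  97:6495  98:3361  99:6921  100:785  101:9341  102:5080  103:6394
  104:6268  105:6099  106:12272  107:9326  108:8522  109:10591  110:252  111:338
  112:873  113:5892  114:1608
Giant step factor: 11227^(-115) ≡ 12283 (mod 13219).
Scan 5354·12283^i mod 13219 for i = 0, 1, …:
  i=0: 5354   i=1: 11876   i=2: 1243   i=3: 13043
  i=4: 6108   i=5: 6739   i=6: 10978   i=7: 8974
  i=8: 7620   i=9: 5940     …   i=45: 13047
  i=46: 2364
Match at i=46, j=2: x = 46·115 + 2 = 5292.

5292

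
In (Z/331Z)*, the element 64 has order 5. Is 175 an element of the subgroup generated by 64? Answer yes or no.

no

175 ∈ ⟨64⟩ iff 175^5 ≡ 1 (mod 331), since |⟨64⟩| = 5.
175^5 mod 331 = 162.
Since 162 ≠ 1, 175 does not lie in the subgroup.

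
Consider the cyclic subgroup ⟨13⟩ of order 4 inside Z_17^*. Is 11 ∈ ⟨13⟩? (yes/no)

11 ∈ ⟨13⟩ iff 11^4 ≡ 1 (mod 17), since |⟨13⟩| = 4.
11^4 mod 17 = 4.
Since 4 ≠ 1, 11 does not lie in the subgroup.

no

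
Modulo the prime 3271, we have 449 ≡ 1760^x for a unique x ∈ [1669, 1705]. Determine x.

Compute 1760^1669 mod 3271 = 1121, then multiply by 1760 repeatedly:
  1760^1669=1121  1760^1670=547  1760^1671=1046  1760^1672=2658  1760^1673=550
  1760^1674=3055  1760^1675=2547  1760^1676=1450  1760^1677=620  1760^1678=1957
  1760^1679=3228  1760^1680=2824  1760^1681=1591  1760^1682=184  1760^1683=11
  1760^1684=3005  1760^1685=2864  1760^1686=29  1760^1687=1975  1760^1688=2198
  1760^1689=2158  1760^1690=449
Found 449 at exponent 1690.

1690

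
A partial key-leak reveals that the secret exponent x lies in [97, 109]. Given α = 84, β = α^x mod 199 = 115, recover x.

Compute 84^97 mod 199 = 164, then multiply by 84 repeatedly:
  84^97=164  84^98=45  84^99=198  84^100=115
Found 115 at exponent 100.

100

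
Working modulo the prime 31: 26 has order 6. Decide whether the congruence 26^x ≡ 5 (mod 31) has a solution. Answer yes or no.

5 ∈ ⟨26⟩ iff 5^6 ≡ 1 (mod 31), since |⟨26⟩| = 6.
5^6 mod 31 = 1.
Since 1 = 1, 5 lies in the subgroup.

yes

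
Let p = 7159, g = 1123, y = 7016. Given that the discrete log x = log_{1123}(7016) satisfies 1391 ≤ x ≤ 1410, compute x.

1400

Compute 1123^1391 mod 7159 = 3001, then multiply by 1123 repeatedly:
  1123^1391=3001  1123^1392=5393  1123^1393=6984  1123^1394=3927  1123^1395=77
  1123^1396=563  1123^1397=2257  1123^1398=325  1123^1399=7025  1123^1400=7016
Found 7016 at exponent 1400.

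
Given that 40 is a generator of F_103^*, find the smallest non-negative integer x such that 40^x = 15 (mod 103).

Baby-step giant-step with m = ceil(sqrt(102)) = 11.
Baby table (40^j mod 103 for j=0..10):
  0:1  1:40  2:55  3:37  4:38  5:78  6:30  7:67
  8:2  9:80  10:7
Giant step factor: 40^(-11) ≡ 71 (mod 103).
Scan 15·71^i mod 103 for i = 0, 1, …:
  i=0: 15   i=1: 35   i=2: 13   i=3: 99
  i=4: 25   i=5: 24   i=6: 56   i=7: 62
  i=8: 76   i=9: 40
Match at i=9, j=1: x = 9·11 + 1 = 100.

100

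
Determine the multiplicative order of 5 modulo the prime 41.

20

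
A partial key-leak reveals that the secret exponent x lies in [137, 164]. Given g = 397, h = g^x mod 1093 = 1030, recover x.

146

Compute 397^137 mod 1093 = 197, then multiply by 397 repeatedly:
  397^137=197  397^138=606  397^139=122  397^140=342  397^141=242
  397^142=983  397^143=50  397^144=176  397^145=1013  397^146=1030
Found 1030 at exponent 146.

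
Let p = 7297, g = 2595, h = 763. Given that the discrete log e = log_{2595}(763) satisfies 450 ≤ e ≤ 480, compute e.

Compute 2595^450 mod 7297 = 5408, then multiply by 2595 repeatedly:
  2595^450=5408  2595^451=1629  2595^452=2292  2595^453=685  2595^454=4404
  2595^455=1278  2595^456=3572  2595^457=2150  2595^458=4342  2595^459=922
  2595^460=6471  2595^461=1848  2595^462=1431  2595^463=6569  2595^464=763
Found 763 at exponent 464.

464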